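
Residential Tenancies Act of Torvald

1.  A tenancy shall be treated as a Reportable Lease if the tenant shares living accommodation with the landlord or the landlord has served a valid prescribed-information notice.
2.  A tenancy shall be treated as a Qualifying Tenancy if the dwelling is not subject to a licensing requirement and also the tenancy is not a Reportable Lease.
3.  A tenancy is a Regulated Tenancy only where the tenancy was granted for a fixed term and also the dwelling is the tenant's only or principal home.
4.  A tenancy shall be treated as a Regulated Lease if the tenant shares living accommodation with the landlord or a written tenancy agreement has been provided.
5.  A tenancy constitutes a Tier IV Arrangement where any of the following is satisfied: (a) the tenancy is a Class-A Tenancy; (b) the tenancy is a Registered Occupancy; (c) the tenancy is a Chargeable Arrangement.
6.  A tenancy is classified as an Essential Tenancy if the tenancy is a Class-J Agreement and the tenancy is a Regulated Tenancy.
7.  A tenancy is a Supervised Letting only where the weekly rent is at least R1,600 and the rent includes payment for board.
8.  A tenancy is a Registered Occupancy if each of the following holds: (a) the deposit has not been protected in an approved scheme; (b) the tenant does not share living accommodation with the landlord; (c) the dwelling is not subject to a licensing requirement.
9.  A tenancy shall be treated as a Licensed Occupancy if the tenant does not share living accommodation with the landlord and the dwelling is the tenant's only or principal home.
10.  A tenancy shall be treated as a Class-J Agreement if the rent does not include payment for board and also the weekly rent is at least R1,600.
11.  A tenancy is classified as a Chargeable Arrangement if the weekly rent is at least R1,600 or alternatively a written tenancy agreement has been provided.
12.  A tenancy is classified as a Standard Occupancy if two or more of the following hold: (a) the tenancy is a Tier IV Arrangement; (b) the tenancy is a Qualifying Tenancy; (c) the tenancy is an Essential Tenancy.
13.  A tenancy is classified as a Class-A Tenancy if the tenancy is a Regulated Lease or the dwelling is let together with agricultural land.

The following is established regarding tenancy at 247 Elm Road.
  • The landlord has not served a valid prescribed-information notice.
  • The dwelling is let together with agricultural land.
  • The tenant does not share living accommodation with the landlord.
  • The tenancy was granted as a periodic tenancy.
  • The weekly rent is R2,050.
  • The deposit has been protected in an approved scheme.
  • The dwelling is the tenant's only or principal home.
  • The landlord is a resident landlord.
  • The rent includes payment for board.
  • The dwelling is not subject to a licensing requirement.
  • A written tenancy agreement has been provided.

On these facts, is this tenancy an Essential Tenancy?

Under paragraph 10: the rent does not include payment for board? no; and weekly rent: R2,050 ≥ R1,600? yes. So the tenancy is not a Class-J Agreement.
Under paragraph 3: the tenancy was granted for a fixed term? no; and the dwelling is the tenant's only or principal home? yes. So the tenancy is not a Regulated Tenancy.
Under paragraph 6: Class-J Agreement (paragraph 10)? no; and Regulated Tenancy (paragraph 3)? no. So the tenancy is not an Essential Tenancy.

No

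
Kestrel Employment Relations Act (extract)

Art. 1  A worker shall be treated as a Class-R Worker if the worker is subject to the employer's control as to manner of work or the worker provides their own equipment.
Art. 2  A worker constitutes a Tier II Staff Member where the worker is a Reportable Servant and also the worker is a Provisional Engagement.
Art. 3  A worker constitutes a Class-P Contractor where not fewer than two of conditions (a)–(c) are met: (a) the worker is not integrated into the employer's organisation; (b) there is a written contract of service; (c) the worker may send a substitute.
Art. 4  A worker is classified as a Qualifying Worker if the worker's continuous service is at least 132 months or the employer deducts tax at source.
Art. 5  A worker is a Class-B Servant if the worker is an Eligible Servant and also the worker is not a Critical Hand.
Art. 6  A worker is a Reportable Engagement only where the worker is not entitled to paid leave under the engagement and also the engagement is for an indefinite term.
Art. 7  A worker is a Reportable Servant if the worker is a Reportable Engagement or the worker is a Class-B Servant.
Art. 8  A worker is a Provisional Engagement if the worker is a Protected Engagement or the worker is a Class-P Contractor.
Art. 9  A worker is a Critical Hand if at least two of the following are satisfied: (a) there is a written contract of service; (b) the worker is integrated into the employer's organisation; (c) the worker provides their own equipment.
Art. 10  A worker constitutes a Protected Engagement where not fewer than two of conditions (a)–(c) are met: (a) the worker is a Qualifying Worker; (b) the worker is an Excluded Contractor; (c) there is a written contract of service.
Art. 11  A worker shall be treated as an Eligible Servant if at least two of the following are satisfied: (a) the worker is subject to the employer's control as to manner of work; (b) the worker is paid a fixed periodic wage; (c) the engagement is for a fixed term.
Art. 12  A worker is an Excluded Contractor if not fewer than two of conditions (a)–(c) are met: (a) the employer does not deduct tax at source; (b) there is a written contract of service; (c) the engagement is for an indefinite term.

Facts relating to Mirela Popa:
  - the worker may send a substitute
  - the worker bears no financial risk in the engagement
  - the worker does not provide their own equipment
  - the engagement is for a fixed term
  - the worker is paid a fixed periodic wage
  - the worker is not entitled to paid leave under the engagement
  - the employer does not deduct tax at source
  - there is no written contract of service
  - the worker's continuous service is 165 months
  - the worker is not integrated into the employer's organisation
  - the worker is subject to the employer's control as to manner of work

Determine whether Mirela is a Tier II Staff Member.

article 6 — Reportable Engagement: [the worker is not entitled to paid leave under the engagement? yes] AND [the engagement is for an indefinite term? no] → not satisfied.
article 11 — Eligible Servant: the worker is subject to the employer's control as to manner of work? yes; the worker is paid a fixed periodic wage? yes; the engagement is for a fixed term? yes — 3 of 3 hold (need ≥2) → satisfied.
article 9 — Critical Hand: there is a written contract of service? no; the worker is integrated into the employer's organisation? no; the worker provides their own equipment? no — 0 of 3 hold (need ≥2) → not satisfied.
article 5 — Class-B Servant: [Eligible Servant (article 11)? yes] AND [not a Critical Hand (article 9)? yes] → satisfied.
article 7 — Reportable Servant: [Reportable Engagement (article 6)? no] OR [Class-B Servant (article 5)? yes] → satisfied.
article 4 — Qualifying Worker: [worker's continuous service: 165 months ≥ 132 months? yes] OR [the employer deducts tax at source? no] → satisfied.
article 12 — Excluded Contractor: the employer does not deduct tax at source? yes; there is a written contract of service? no; the engagement is for an indefinite term? no — 1 of 3 hold (need ≥2) → not satisfied.
article 10 — Protected Engagement: Qualifying Worker (article 4)? yes; Excluded Contractor (article 12)? no; there is a written contract of service? no — 1 of 3 hold (need ≥2) → not satisfied.
article 3 — Class-P Contractor: the worker is not integrated into the employer's organisation? yes; there is a written contract of service? no; the worker may send a substitute? yes — 2 of 3 hold (need ≥2) → satisfied.
article 8 — Provisional Engagement: [Protected Engagement (article 10)? no] OR [Class-P Contractor (article 3)? yes] → satisfied.
article 2 — Tier II Staff Member: [Reportable Servant (article 7)? yes] AND [Provisional Engagement (article 8)? yes] → satisfied.

Yes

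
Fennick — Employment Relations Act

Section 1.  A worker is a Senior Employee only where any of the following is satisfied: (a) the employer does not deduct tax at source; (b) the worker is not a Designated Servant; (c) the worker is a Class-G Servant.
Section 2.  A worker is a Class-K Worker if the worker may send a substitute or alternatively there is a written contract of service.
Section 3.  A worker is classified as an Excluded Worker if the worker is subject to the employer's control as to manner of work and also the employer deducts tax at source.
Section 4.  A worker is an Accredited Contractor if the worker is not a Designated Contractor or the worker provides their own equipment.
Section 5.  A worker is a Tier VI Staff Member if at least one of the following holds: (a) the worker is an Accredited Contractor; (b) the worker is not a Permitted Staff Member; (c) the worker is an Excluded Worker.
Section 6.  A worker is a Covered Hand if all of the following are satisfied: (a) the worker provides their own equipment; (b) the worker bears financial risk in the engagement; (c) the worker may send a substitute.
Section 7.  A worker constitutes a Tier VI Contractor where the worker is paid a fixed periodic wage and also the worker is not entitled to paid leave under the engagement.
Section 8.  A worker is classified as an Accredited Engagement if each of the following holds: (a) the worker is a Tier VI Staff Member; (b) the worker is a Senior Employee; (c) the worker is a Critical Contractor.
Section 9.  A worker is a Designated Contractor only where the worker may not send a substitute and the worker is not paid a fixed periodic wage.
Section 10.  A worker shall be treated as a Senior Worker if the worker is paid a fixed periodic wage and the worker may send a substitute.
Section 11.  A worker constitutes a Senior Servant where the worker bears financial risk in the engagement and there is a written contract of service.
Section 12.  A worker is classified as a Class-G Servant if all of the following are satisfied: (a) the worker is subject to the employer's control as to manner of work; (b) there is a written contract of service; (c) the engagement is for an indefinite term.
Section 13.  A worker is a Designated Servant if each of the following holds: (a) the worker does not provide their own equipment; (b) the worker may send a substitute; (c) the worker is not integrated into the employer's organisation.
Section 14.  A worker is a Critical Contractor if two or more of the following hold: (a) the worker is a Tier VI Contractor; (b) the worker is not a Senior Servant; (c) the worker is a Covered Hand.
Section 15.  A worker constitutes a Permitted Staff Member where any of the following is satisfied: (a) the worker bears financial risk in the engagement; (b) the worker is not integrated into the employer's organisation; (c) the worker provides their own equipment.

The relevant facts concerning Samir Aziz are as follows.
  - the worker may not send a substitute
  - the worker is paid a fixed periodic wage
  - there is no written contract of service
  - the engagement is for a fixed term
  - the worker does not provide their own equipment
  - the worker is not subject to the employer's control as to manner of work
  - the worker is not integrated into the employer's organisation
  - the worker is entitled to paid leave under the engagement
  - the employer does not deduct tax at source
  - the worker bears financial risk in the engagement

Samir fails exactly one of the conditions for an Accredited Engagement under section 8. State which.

section 9 — Designated Contractor: [the worker may not send a substitute? yes] AND [the worker is not paid a fixed periodic wage? no] → not satisfied.
section 4 — Accredited Contractor: [not a Designated Contractor (section 9)? yes] OR [the worker provides their own equipment? no] → satisfied.
section 15 — Permitted Staff Member: [the worker bears financial risk in the engagement? yes] OR [the worker is not integrated into the employer's organisation? yes] OR [the worker provides their own equipment? no] → satisfied.
section 3 — Excluded Worker: [the worker is subject to the employer's control as to manner of work? no] AND [the employer deducts tax at source? no] → not satisfied.
section 5 — Tier VI Staff Member: [Accredited Contractor (section 4)? yes] OR [not a Permitted Staff Member (section 15)? no] OR [Excluded Worker (section 3)? no] → satisfied.
section 13 — Designated Servant: [the worker does not provide their own equipment? yes] AND [the worker may send a substitute? no] AND [the worker is not integrated into the employer's organisation? yes] → not satisfied.
section 12 — Class-G Servant: [the worker is subject to the employer's control as to manner of work? no] AND [there is a written contract of service? no] AND [the engagement is for an indefinite term? no] → not satisfied.
section 1 — Senior Employee: [the employer does not deduct tax at source? yes] OR [not a Designated Servant (section 13)? yes] OR [Class-G Servant (section 12)? no] → satisfied.
section 7 — Tier VI Contractor: [the worker is paid a fixed periodic wage? yes] AND [the worker is not entitled to paid leave under the engagement? no] → not satisfied.
section 11 — Senior Servant: [the worker bears financial risk in the engagement? yes] AND [there is a written contract of service? no] → not satisfied.
section 6 — Covered Hand: [the worker provides their own equipment? no] AND [the worker bears financial risk in the engagement? yes] AND [the worker may send a substitute? no] → not satisfied.
section 14 — Critical Contractor: Tier VI Contractor (section 7)? no; not a Senior Servant (section 11)? yes; Covered Hand (section 6)? no — 1 of 3 hold (need ≥2) → not satisfied.
section 8 — Accredited Engagement: [Tier VI Staff Member (section 5)? yes] AND [Senior Employee (section 1)? yes] AND [Critical Contractor (section 14)? no] → not satisfied.

Critical Contractor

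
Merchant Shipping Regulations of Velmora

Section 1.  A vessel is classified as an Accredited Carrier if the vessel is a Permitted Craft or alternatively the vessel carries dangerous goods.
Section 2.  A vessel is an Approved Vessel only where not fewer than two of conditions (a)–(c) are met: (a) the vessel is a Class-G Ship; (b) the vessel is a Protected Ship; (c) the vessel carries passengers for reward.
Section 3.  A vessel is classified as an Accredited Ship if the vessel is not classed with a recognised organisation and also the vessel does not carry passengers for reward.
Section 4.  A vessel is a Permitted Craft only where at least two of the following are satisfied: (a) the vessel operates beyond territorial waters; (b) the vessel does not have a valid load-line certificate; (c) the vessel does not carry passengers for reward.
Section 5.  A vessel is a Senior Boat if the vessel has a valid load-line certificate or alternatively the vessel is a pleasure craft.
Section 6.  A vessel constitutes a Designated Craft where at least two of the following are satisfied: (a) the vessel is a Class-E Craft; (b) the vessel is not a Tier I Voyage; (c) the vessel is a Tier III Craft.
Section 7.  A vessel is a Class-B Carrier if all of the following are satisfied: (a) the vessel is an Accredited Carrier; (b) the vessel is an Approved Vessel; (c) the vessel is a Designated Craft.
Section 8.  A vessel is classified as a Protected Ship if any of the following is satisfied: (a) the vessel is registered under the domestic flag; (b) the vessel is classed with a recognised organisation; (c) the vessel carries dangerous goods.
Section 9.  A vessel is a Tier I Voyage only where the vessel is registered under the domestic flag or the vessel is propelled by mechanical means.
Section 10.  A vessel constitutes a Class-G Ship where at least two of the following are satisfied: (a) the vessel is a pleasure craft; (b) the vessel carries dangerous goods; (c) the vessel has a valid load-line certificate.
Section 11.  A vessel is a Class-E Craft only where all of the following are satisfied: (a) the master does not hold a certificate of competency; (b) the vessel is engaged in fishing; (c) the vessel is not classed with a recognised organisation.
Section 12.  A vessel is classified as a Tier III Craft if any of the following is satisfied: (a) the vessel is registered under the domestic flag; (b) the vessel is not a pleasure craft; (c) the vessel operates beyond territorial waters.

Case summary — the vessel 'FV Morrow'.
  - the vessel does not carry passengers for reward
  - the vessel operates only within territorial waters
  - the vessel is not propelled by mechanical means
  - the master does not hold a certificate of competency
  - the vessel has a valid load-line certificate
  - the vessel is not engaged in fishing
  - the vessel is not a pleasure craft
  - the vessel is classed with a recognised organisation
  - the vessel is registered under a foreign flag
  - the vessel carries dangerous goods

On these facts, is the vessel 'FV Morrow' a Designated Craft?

Yes

section 11 — Class-E Craft: [the master does not hold a certificate of competency? yes] AND [the vessel is engaged in fishing? no] AND [the vessel is not classed with a recognised organisation? no] → not satisfied.
section 9 — Tier I Voyage: [the vessel is registered under the domestic flag? no] OR [the vessel is propelled by mechanical means? no] → not satisfied.
section 12 — Tier III Craft: [the vessel is registered under the domestic flag? no] OR [the vessel is not a pleasure craft? yes] OR [the vessel operates beyond territorial waters? no] → satisfied.
section 6 — Designated Craft: Class-E Craft (section 11)? no; not a Tier I Voyage (section 9)? yes; Tier III Craft (section 12)? yes — 2 of 3 hold (need ≥2) → satisfied.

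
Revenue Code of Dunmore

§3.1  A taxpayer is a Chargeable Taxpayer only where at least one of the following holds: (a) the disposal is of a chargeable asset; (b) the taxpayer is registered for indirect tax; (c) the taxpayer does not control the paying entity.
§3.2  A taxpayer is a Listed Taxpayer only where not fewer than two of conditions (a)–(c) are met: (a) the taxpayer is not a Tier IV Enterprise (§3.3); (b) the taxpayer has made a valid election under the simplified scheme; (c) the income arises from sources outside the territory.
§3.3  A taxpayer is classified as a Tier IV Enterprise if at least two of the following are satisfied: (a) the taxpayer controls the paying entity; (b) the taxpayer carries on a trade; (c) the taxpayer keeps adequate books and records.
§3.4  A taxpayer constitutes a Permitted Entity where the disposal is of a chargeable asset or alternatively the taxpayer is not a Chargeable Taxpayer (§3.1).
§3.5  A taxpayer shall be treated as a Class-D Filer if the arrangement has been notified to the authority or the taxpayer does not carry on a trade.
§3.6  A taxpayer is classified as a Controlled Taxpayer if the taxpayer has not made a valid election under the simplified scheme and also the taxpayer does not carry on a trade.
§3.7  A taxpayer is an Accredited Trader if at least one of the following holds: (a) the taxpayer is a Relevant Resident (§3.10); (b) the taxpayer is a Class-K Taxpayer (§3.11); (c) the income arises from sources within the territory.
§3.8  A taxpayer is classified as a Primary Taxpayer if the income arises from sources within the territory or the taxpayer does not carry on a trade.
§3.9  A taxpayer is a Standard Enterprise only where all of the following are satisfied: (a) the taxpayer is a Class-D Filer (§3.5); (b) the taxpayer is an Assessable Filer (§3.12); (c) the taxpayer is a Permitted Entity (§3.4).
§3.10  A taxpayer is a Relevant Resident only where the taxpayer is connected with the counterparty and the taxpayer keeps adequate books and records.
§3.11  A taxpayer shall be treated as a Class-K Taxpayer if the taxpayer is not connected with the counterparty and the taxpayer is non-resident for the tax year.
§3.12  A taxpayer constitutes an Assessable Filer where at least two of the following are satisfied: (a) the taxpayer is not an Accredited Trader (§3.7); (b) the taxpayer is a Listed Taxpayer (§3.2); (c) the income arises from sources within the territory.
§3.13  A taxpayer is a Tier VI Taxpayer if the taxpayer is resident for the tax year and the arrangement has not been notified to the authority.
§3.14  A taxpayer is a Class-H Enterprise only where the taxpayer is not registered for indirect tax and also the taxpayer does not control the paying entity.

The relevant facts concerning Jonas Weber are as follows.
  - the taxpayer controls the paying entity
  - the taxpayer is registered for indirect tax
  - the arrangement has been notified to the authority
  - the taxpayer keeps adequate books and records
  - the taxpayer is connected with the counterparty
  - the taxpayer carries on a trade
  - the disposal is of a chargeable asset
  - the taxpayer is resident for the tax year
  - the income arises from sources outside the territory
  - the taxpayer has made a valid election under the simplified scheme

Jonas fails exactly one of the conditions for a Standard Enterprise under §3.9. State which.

Assessable Filer

§3.5 — Class-D Filer: [the arrangement has been notified to the authority? yes] OR [the taxpayer does not carry on a trade? no] → satisfied.
§3.10 — Relevant Resident: [the taxpayer is connected with the counterparty? yes] AND [the taxpayer keeps adequate books and records? yes] → satisfied.
§3.11 — Class-K Taxpayer: [the taxpayer is not connected with the counterparty? no] AND [the taxpayer is non-resident for the tax year? no] → not satisfied.
§3.7 — Accredited Trader: [Relevant Resident (§3.10)? yes] OR [Class-K Taxpayer (§3.11)? no] OR [the income arises from sources within the territory? no] → satisfied.
§3.3 — Tier IV Enterprise: the taxpayer controls the paying entity? yes; the taxpayer carries on a trade? yes; the taxpayer keeps adequate books and records? yes — 3 of 3 hold (need ≥2) → satisfied.
§3.2 — Listed Taxpayer: not a Tier IV Enterprise (§3.3)? no; the taxpayer has made a valid election under the simplified scheme? yes; the income arises from sources outside the territory? yes — 2 of 3 hold (need ≥2) → satisfied.
§3.12 — Assessable Filer: not an Accredited Trader (§3.7)? no; Listed Taxpayer (§3.2)? yes; the income arises from sources within the territory? no — 1 of 3 hold (need ≥2) → not satisfied.
§3.1 — Chargeable Taxpayer: [the disposal is of a chargeable asset? yes] OR [the taxpayer is registered for indirect tax? yes] OR [the taxpayer does not control the paying entity? no] → satisfied.
§3.4 — Permitted Entity: [the disposal is of a chargeable asset? yes] OR [not a Chargeable Taxpayer (§3.1)? no] → satisfied.
§3.9 — Standard Enterprise: [Class-D Filer (§3.5)? yes] AND [Assessable Filer (§3.12)? no] AND [Permitted Entity (§3.4)? yes] → not satisfied.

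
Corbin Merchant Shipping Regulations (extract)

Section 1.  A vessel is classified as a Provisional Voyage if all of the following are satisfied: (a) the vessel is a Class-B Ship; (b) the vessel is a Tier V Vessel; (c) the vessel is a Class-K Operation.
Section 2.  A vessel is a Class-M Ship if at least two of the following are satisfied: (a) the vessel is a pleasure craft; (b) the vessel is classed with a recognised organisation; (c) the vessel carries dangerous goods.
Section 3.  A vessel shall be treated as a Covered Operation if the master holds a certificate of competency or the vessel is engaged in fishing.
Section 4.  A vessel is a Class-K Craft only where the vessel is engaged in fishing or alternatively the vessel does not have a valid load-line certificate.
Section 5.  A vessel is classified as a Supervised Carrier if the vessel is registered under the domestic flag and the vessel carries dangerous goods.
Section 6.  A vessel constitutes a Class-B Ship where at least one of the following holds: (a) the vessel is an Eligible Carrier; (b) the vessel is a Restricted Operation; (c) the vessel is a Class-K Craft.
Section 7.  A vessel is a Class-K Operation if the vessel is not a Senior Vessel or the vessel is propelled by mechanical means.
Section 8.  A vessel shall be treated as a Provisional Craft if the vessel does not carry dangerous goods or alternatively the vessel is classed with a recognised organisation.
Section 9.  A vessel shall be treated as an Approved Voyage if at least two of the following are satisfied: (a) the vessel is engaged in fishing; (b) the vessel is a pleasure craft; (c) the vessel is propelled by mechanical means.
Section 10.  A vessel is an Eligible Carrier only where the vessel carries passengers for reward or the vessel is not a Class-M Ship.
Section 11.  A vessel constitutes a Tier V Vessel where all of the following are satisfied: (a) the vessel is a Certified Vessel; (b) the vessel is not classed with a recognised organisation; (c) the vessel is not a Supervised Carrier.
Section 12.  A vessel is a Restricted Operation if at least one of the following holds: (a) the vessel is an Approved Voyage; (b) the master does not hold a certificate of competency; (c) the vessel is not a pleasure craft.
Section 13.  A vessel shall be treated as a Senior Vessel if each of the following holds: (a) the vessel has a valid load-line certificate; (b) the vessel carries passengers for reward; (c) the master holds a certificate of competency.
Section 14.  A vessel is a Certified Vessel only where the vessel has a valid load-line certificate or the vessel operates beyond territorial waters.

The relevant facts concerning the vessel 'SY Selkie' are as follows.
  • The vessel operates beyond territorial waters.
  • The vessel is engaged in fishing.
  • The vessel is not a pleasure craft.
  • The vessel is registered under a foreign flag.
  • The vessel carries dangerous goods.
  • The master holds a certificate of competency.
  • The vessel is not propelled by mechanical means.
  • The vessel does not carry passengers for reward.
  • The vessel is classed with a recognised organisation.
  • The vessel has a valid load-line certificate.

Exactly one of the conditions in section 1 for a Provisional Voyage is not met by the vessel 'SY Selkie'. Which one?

Under section 2: the vessel is a pleasure craft? no; the vessel is classed with a recognised organisation? yes; the vessel carries dangerous goods? yes — 2 of 3 hold (need ≥2) → satisfied.
Under section 10: the vessel carries passengers for reward? no; or not a Class-M Ship (section 2)? no. So the vessel is not an Eligible Carrier.
Under section 9: the vessel is engaged in fishing? yes; the vessel is a pleasure craft? no; the vessel is propelled by mechanical means? no — 1 of 3 hold (need ≥2) → not satisfied.
Under section 12: Approved Voyage (section 9)? no; or the master does not hold a certificate of competency? no; or the vessel is not a pleasure craft? yes. So the vessel is a Restricted Operation.
Under section 4: the vessel is engaged in fishing? yes; or the vessel does not have a valid load-line certificate? no. So the vessel is a Class-K Craft.
Under section 6: Eligible Carrier (section 10)? no; or Restricted Operation (section 12)? yes; or Class-K Craft (section 4)? yes. So the vessel is a Class-B Ship.
Under section 14: the vessel has a valid load-line certificate? yes; or the vessel operates beyond territorial waters? yes. So the vessel is a Certified Vessel.
Under section 5: the vessel is registered under the domestic flag? no; and the vessel carries dangerous goods? yes. So the vessel is not a Supervised Carrier.
Under section 11: Certified Vessel (section 14)? yes; and the vessel is not classed with a recognised organisation? no; and not a Supervised Carrier (section 5)? yes. So the vessel is not a Tier V Vessel.
Under section 13: the vessel has a valid load-line certificate? yes; and the vessel carries passengers for reward? no; and the master holds a certificate of competency? yes. So the vessel is not a Senior Vessel.
Under section 7: not a Senior Vessel (section 13)? yes; or the vessel is propelled by mechanical means? no. So the vessel is a Class-K Operation.
Under section 1: Class-B Ship (section 6)? yes; and Tier V Vessel (section 11)? no; and Class-K Operation (section 7)? yes. So the vessel is not a Provisional Voyage.

Tier V Vessel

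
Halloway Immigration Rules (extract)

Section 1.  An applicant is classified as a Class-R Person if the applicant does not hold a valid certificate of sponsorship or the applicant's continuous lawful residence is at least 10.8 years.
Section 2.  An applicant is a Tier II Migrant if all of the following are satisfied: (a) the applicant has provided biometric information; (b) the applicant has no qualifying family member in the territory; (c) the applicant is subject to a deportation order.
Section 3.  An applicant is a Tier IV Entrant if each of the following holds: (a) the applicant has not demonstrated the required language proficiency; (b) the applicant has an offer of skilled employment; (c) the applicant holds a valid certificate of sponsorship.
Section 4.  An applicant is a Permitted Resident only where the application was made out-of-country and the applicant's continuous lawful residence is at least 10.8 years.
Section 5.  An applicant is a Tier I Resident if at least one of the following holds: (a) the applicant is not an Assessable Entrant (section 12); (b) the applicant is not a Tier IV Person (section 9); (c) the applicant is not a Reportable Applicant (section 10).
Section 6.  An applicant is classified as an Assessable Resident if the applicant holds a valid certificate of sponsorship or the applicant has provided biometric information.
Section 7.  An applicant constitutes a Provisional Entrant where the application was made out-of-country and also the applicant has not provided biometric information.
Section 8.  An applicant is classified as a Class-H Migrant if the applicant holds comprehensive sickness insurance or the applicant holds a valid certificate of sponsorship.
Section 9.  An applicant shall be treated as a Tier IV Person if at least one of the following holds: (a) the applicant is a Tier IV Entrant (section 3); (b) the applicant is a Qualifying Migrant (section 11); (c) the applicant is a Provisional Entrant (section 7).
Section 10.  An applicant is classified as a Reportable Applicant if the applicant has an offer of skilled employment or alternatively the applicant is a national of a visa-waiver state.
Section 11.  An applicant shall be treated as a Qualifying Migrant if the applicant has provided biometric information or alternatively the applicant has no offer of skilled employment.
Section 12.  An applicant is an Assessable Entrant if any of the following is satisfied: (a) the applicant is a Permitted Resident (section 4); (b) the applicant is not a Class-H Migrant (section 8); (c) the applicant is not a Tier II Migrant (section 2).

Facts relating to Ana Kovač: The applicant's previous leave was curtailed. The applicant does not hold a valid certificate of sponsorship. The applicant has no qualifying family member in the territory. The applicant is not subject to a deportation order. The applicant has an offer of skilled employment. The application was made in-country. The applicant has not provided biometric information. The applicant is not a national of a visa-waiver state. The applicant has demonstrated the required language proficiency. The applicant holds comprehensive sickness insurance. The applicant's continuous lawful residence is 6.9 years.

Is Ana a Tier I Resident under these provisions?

section 4 — Permitted Resident: [the application was made out-of-country? no] AND [applicant's continuous lawful residence: 6.9 years ≥ 10.8 years? no] → not satisfied.
section 8 — Class-H Migrant: [the applicant holds comprehensive sickness insurance? yes] OR [the applicant holds a valid certificate of sponsorship? no] → satisfied.
section 2 — Tier II Migrant: [the applicant has provided biometric information? no] AND [the applicant has no qualifying family member in the territory? yes] AND [the applicant is subject to a deportation order? no] → not satisfied.
section 12 — Assessable Entrant: [Permitted Resident (section 4)? no] OR [not a Class-H Migrant (section 8)? no] OR [not a Tier II Migrant (section 2)? yes] → satisfied.
section 3 — Tier IV Entrant: [the applicant has not demonstrated the required language proficiency? no] AND [the applicant has an offer of skilled employment? yes] AND [the applicant holds a valid certificate of sponsorship? no] → not satisfied.
section 11 — Qualifying Migrant: [the applicant has provided biometric information? no] OR [the applicant has no offer of skilled employment? no] → not satisfied.
section 7 — Provisional Entrant: [the application was made out-of-country? no] AND [the applicant has not provided biometric information? yes] → not satisfied.
section 9 — Tier IV Person: [Tier IV Entrant (section 3)? no] OR [Qualifying Migrant (section 11)? no] OR [Provisional Entrant (section 7)? no] → not satisfied.
section 10 — Reportable Applicant: [the applicant has an offer of skilled employment? yes] OR [the applicant is a national of a visa-waiver state? no] → satisfied.
section 5 — Tier I Resident: [not an Assessable Entrant (section 12)? no] OR [not a Tier IV Person (section 9)? yes] OR [not a Reportable Applicant (section 10)? no] → satisfied.

Yes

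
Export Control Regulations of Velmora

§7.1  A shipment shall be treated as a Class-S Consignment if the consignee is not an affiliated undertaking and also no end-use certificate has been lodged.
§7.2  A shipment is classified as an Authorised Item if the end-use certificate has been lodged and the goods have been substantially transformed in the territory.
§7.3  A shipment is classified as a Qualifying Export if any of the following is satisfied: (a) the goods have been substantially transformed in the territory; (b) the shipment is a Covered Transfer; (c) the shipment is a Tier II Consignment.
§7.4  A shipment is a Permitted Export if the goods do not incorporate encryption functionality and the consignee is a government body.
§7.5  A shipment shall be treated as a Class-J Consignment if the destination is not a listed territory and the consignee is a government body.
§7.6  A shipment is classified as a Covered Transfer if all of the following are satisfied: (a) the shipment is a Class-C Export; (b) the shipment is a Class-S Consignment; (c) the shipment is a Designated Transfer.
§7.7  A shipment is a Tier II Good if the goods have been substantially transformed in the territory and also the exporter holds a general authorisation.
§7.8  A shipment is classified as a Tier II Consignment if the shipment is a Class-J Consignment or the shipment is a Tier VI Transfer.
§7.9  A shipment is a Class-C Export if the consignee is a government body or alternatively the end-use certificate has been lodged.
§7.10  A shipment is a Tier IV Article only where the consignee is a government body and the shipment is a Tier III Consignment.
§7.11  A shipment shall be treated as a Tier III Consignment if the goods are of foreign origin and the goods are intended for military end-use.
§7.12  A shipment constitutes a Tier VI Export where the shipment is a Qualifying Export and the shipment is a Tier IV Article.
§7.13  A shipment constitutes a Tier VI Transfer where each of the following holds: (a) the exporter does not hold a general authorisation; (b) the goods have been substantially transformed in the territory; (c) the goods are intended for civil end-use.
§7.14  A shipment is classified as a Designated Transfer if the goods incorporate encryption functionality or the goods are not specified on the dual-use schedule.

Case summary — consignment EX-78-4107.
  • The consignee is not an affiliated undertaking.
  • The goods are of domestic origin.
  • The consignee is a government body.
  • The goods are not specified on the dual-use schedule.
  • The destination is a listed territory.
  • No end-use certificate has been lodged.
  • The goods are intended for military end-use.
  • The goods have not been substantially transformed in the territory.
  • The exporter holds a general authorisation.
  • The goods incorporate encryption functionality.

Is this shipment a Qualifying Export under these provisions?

Yes

§7.9 — Class-C Export: [the consignee is a government body? yes] OR [the end-use certificate has been lodged? no] → satisfied.
§7.1 — Class-S Consignment: [the consignee is not an affiliated undertaking? yes] AND [no end-use certificate has been lodged? yes] → satisfied.
§7.14 — Designated Transfer: [the goods incorporate encryption functionality? yes] OR [the goods are not specified on the dual-use schedule? yes] → satisfied.
§7.6 — Covered Transfer: [Class-C Export (§7.9)? yes] AND [Class-S Consignment (§7.1)? yes] AND [Designated Transfer (§7.14)? yes] → satisfied.
§7.5 — Class-J Consignment: [the destination is not a listed territory? no] AND [the consignee is a government body? yes] → not satisfied.
§7.13 — Tier VI Transfer: [the exporter does not hold a general authorisation? no] AND [the goods have been substantially transformed in the territory? no] AND [the goods are intended for civil end-use? no] → not satisfied.
§7.8 — Tier II Consignment: [Class-J Consignment (§7.5)? no] OR [Tier VI Transfer (§7.13)? no] → not satisfied.
§7.3 — Qualifying Export: [the goods have been substantially transformed in the territory? no] OR [Covered Transfer (§7.6)? yes] OR [Tier II Consignment (§7.8)? no] → satisfied.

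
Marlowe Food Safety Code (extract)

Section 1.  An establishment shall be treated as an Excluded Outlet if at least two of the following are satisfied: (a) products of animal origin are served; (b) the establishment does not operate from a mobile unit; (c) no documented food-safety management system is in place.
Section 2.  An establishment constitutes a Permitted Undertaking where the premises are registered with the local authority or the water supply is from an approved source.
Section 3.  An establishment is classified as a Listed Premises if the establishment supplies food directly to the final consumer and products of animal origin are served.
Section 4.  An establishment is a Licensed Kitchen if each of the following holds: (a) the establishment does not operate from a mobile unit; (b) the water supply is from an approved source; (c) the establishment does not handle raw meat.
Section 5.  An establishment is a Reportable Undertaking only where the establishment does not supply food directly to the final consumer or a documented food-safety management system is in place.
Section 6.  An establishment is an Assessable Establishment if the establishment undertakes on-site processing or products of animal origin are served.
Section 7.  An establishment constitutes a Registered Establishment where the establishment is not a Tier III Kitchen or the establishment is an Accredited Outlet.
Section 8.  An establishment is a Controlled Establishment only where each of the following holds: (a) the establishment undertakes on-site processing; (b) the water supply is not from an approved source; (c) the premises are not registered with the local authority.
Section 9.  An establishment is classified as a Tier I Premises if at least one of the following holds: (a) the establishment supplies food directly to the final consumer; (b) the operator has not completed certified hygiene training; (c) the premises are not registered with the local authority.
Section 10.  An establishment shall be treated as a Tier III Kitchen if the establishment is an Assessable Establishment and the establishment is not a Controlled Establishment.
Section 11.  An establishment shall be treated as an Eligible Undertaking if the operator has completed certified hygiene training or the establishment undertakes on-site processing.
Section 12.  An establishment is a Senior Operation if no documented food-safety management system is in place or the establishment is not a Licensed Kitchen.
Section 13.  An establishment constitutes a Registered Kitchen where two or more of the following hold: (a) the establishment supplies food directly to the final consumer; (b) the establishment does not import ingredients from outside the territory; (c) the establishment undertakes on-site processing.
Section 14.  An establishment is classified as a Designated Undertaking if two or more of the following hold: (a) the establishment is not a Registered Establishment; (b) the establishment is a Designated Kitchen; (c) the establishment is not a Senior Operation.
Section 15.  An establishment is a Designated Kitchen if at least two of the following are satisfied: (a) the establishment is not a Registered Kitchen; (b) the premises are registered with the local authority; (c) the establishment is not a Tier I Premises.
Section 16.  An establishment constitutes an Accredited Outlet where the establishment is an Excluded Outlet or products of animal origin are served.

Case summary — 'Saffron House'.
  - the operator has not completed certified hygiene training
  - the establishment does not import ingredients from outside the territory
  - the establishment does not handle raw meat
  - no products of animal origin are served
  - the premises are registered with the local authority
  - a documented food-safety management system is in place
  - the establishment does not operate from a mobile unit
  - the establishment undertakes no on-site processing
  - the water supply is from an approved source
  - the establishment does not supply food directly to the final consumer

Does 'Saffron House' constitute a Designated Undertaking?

Under section 6: the establishment undertakes on-site processing? no; or products of animal origin are served? no. So the establishment is not an Assessable Establishment.
Under section 8: the establishment undertakes on-site processing? no; and the water supply is not from an approved source? no; and the premises are not registered with the local authority? no. So the establishment is not a Controlled Establishment.
Under section 10: Assessable Establishment (section 6)? no; and not a Controlled Establishment (section 8)? yes. So the establishment is not a Tier III Kitchen.
Under section 1: products of animal origin are served? no; the establishment does not operate from a mobile unit? yes; no documented food-safety management system is in place? no — 1 of 3 hold (need ≥2) → not satisfied.
Under section 16: Excluded Outlet (section 1)? no; or products of animal origin are served? no. So the establishment is not an Accredited Outlet.
Under section 7: not a Tier III Kitchen (section 10)? yes; or Accredited Outlet (section 16)? no. So the establishment is a Registered Establishment.
Under section 13: the establishment supplies food directly to the final consumer? no; the establishment does not import ingredients from outside the territory? yes; the establishment undertakes on-site processing? no — 1 of 3 hold (need ≥2) → not satisfied.
Under section 9: the establishment supplies food directly to the final consumer? no; or the operator has not completed certified hygiene training? yes; or the premises are not registered with the local authority? no. So the establishment is a Tier I Premises.
Under section 15: not a Registered Kitchen (section 13)? yes; the premises are registered with the local authority? yes; not a Tier I Premises (section 9)? no — 2 of 3 hold (need ≥2) → satisfied.
Under section 4: the establishment does not operate from a mobile unit? yes; and the water supply is from an approved source? yes; and the establishment does not handle raw meat? yes. So the establishment is a Licensed Kitchen.
Under section 12: no documented food-safety management system is in place? no; or not a Licensed Kitchen (section 4)? no. So the establishment is not a Senior Operation.
Under section 14: not a Registered Establishment (section 7)? no; Designated Kitchen (section 15)? yes; not a Senior Operation (section 12)? yes — 2 of 3 hold (need ≥2) → satisfied.

Yes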